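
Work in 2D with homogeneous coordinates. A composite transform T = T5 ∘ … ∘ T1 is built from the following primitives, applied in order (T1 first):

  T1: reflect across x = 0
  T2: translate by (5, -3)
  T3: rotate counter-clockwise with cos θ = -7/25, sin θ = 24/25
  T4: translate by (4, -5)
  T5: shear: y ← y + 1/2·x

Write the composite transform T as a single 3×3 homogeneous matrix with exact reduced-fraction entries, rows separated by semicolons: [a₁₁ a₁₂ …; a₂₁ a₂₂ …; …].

T1 = [-1 0 0; 0 1 0; 0 0 1]
T2·T1 = [-1 0 5; 0 1 -3; 0 0 1]
T3·…·T1 = [7/25 -24/25 37/25; -24/25 -7/25 141/25; 0 0 1]
T4·…·T1 = [7/25 -24/25 137/25; -24/25 -7/25 16/25; 0 0 1]
T5·…·T1 = [7/25 -24/25 137/25; -41/50 -19/25 169/50; 0 0 1]

T = [7/25 -24/25 137/25; -41/50 -19/25 169/50; 0 0 1]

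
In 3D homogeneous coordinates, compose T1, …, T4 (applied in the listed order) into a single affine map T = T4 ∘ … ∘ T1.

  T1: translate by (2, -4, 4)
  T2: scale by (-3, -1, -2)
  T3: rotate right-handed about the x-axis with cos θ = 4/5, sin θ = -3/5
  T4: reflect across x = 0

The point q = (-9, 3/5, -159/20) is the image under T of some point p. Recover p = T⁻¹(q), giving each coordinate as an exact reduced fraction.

p = (-5, -5/4, -1)

T1 = [1 0 0 2; 0 1 0 -4; 0 0 1 4; 0 0 0 1]
T2·T1 = [-3 0 0 -6; 0 -1 0 4; 0 0 -2 -8; 0 0 0 1]
T3·…·T1 = [-3 0 0 -6; 0 -4/5 -6/5 -8/5; 0 3/5 -8/5 -44/5; 0 0 0 1]
T4·…·T1 = [3 0 0 6; 0 -4/5 -6/5 -8/5; 0 3/5 -8/5 -44/5; 0 0 0 1]
det M = 6; M⁻¹ = [1/3 0 0 -2; 0 -4/5 3/5 4; 0 -3/10 -2/5 -4; 0 0 0 1]
M⁻¹ · (-9, 3/5, -159/20)ᵀ = (-5, -5/4, -1)ᵀ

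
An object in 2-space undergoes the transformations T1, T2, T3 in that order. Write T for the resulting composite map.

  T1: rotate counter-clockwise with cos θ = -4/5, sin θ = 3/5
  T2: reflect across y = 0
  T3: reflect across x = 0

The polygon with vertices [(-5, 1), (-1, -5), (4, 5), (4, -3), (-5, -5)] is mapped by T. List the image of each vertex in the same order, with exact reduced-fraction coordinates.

T1 rotate counter-clockwise with cos θ = -4/5, sin θ = 3/5: (-5, 1) → (17/5, -19/5); (-1, -5) → (19/5, 17/5); (4, 5) → (-31/5, -8/5); (4, -3) → (-7/5, 24/5); (-5, -5) → (7, 1)
T2 reflect across y = 0: (17/5, -19/5) → (17/5, 19/5); (19/5, 17/5) → (19/5, -17/5); (-31/5, -8/5) → (-31/5, 8/5); (-7/5, 24/5) → (-7/5, -24/5); (7, 1) → (7, -1)
T3 reflect across x = 0: (17/5, 19/5) → (-17/5, 19/5); (19/5, -17/5) → (-19/5, -17/5); (-31/5, 8/5) → (31/5, 8/5); (-7/5, -24/5) → (7/5, -24/5); (7, -1) → (-7, -1)

image vertices: (-17/5, 19/5), (-19/5, -17/5), (31/5, 8/5), (7/5, -24/5), (-7, -1)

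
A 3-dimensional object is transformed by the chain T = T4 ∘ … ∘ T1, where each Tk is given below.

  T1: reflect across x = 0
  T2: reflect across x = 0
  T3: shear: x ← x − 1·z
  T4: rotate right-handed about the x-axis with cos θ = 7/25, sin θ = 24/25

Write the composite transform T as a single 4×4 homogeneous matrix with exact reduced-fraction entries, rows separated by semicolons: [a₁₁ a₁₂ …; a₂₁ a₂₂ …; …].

T1 = [-1 0 0 0; 0 1 0 0; 0 0 1 0; 0 0 0 1]
T2·T1 = [1 0 0 0; 0 1 0 0; 0 0 1 0; 0 0 0 1]
T3·…·T1 = [1 0 -1 0; 0 1 0 0; 0 0 1 0; 0 0 0 1]
T4·…·T1 = [1 0 -1 0; 0 7/25 -24/25 0; 0 24/25 7/25 0; 0 0 0 1]

T = [1 0 -1 0; 0 7/25 -24/25 0; 0 24/25 7/25 0; 0 0 0 1]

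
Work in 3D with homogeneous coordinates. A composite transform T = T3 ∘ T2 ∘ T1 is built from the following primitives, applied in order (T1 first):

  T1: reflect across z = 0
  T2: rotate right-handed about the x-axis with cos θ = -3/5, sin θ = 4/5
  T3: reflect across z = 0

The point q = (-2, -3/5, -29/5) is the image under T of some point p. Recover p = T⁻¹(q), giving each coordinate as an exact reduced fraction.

T1 = [1 0 0 0; 0 1 0 0; 0 0 -1 0; 0 0 0 1]
T2·T1 = [1 0 0 0; 0 -3/5 4/5 0; 0 4/5 3/5 0; 0 0 0 1]
T3·…·T1 = [1 0 0 0; 0 -3/5 4/5 0; 0 -4/5 -3/5 0; 0 0 0 1]
det M = 1; M⁻¹ = [1 0 0 0; 0 -3/5 -4/5 0; 0 4/5 -3/5 0; 0 0 0 1]
M⁻¹ · (-2, -3/5, -29/5)ᵀ = (-2, 5, 3)ᵀ

p = (-2, 5, 3)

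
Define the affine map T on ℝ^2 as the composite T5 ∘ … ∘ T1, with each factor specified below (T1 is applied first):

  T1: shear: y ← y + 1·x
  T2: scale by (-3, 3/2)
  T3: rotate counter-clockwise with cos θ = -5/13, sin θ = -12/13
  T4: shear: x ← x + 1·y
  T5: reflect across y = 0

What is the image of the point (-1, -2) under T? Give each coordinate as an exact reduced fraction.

T(p) = (-165/26, 27/26)

T1 shear: y ← y + 1·x: (-1, -2) → (-1, -3)
T2 scale by (-3, 3/2): (-1, -3) → (3, -9/2)
T3 rotate counter-clockwise with cos θ = -5/13, sin θ = -12/13: (3, -9/2) → (-69/13, -27/26)
T4 shear: x ← x + 1·y: (-69/13, -27/26) → (-165/26, -27/26)
T5 reflect across y = 0: (-165/26, -27/26) → (-165/26, 27/26)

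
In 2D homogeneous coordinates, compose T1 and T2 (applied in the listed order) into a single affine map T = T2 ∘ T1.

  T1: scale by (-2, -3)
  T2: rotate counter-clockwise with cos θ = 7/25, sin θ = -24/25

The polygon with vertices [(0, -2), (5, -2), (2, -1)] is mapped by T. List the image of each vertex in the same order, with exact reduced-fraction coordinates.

T1 scale by (-2, -3): (0, -2) → (0, 6); (5, -2) → (-10, 6); (2, -1) → (-4, 3)
T2 rotate counter-clockwise with cos θ = 7/25, sin θ = -24/25: (0, 6) → (144/25, 42/25); (-10, 6) → (74/25, 282/25); (-4, 3) → (44/25, 117/25)

image vertices: (144/25, 42/25), (74/25, 282/25), (44/25, 117/25)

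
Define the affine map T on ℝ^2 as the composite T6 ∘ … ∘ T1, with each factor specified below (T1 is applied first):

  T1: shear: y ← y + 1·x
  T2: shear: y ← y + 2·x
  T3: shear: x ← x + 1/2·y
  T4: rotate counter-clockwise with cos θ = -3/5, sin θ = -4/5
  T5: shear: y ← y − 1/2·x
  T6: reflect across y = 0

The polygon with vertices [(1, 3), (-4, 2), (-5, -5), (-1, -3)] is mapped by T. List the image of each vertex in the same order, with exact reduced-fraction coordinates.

T1 shear: y ← y + 1·x: (1, 3) → (1, 4); (-4, 2) → (-4, -2); (-5, -5) → (-5, -10); (-1, -3) → (-1, -4)
T2 shear: y ← y + 2·x: (1, 4) → (1, 6); (-4, -2) → (-4, -10); (-5, -10) → (-5, -20); (-1, -4) → (-1, -6)
T3 shear: x ← x + 1/2·y: (1, 6) → (4, 6); (-4, -10) → (-9, -10); (-5, -20) → (-15, -20); (-1, -6) → (-4, -6)
T4 rotate counter-clockwise with cos θ = -3/5, sin θ = -4/5: (4, 6) → (12/5, -34/5); (-9, -10) → (-13/5, 66/5); (-15, -20) → (-7, 24); (-4, -6) → (-12/5, 34/5)
T5 shear: y ← y − 1/2·x: (12/5, -34/5) → (12/5, -8); (-13/5, 66/5) → (-13/5, 29/2); (-7, 24) → (-7, 55/2); (-12/5, 34/5) → (-12/5, 8)
T6 reflect across y = 0: (12/5, -8) → (12/5, 8); (-13/5, 29/2) → (-13/5, -29/2); (-7, 55/2) → (-7, -55/2); (-12/5, 8) → (-12/5, -8)

image vertices: (12/5, 8), (-13/5, -29/2), (-7, -55/2), (-12/5, -8)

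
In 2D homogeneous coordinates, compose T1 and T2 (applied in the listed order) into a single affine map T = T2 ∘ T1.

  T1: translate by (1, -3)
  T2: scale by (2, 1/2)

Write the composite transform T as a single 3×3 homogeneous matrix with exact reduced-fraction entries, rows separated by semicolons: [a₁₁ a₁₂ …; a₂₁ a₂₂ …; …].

T1 = [1 0 1; 0 1 -3; 0 0 1]
T2·T1 = [2 0 2; 0 1/2 -3/2; 0 0 1]

T = [2 0 2; 0 1/2 -3/2; 0 0 1]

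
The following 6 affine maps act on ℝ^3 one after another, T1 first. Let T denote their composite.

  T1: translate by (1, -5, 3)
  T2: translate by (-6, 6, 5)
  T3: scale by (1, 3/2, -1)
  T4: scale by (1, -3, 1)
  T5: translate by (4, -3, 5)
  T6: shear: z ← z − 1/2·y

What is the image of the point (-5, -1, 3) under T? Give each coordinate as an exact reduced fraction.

T(p) = (-6, -3, -9/2)

T1 translate by (1, -5, 3): (-5, -1, 3) → (-4, -6, 6)
T2 translate by (-6, 6, 5): (-4, -6, 6) → (-10, 0, 11)
T3 scale by (1, 3/2, -1): (-10, 0, 11) → (-10, 0, -11)
T4 scale by (1, -3, 1): (-10, 0, -11) → (-10, 0, -11)
T5 translate by (4, -3, 5): (-10, 0, -11) → (-6, -3, -6)
T6 shear: z ← z − 1/2·y: (-6, -3, -6) → (-6, -3, -9/2)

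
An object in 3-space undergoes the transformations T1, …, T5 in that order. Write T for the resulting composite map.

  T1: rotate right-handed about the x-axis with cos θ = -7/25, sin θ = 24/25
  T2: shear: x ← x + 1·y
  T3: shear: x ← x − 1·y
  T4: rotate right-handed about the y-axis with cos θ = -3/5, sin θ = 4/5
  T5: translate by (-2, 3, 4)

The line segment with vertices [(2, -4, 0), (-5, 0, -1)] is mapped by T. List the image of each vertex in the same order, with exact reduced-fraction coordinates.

T1 rotate right-handed about the x-axis with cos θ = -7/25, sin θ = 24/25: (2, -4, 0) → (2, 28/25, -96/25); (-5, 0, -1) → (-5, 24/25, 7/25)
T2 shear: x ← x + 1·y: (2, 28/25, -96/25) → (78/25, 28/25, -96/25); (-5, 24/25, 7/25) → (-101/25, 24/25, 7/25)
T3 shear: x ← x − 1·y: (78/25, 28/25, -96/25) → (2, 28/25, -96/25); (-101/25, 24/25, 7/25) → (-5, 24/25, 7/25)
T4 rotate right-handed about the y-axis with cos θ = -3/5, sin θ = 4/5: (2, 28/25, -96/25) → (-534/125, 28/25, 88/125); (-5, 24/25, 7/25) → (403/125, 24/25, 479/125)
T5 translate by (-2, 3, 4): (-534/125, 28/25, 88/125) → (-784/125, 103/25, 588/125); (403/125, 24/25, 479/125) → (153/125, 99/25, 979/125)

image vertices: (-784/125, 103/25, 588/125), (153/125, 99/25, 979/125)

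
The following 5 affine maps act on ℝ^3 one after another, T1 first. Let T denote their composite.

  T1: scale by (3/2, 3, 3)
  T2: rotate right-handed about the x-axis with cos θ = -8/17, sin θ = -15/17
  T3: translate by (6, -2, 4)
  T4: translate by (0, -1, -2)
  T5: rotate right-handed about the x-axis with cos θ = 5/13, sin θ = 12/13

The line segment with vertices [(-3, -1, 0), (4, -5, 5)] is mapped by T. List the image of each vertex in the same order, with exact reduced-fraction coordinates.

image vertices: (3/2, -1083/221, 71/221), (12, -198/221, 4223/221)

T1 scale by (3/2, 3, 3): (-3, -1, 0) → (-9/2, -3, 0); (4, -5, 5) → (6, -15, 15)
T2 rotate right-handed about the x-axis with cos θ = -8/17, sin θ = -15/17: (-9/2, -3, 0) → (-9/2, 24/17, 45/17); (6, -15, 15) → (6, 345/17, 105/17)
T3 translate by (6, -2, 4): (-9/2, 24/17, 45/17) → (3/2, -10/17, 113/17); (6, 345/17, 105/17) → (12, 311/17, 173/17)
T4 translate by (0, -1, -2): (3/2, -10/17, 113/17) → (3/2, -27/17, 79/17); (12, 311/17, 173/17) → (12, 294/17, 139/17)
T5 rotate right-handed about the x-axis with cos θ = 5/13, sin θ = 12/13: (3/2, -27/17, 79/17) → (3/2, -1083/221, 71/221); (12, 294/17, 139/17) → (12, -198/221, 4223/221)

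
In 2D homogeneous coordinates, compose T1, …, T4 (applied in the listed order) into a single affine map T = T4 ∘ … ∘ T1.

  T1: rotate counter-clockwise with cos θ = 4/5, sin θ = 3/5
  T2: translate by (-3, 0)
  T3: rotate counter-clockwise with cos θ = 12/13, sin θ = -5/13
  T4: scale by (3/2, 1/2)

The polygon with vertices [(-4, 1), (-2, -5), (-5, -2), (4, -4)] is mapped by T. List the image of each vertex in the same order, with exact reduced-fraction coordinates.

image vertices: (-672/65, 37/65), (-339/65, -136/65), (-1389/130, -131/130), (204/65, -113/130)

T1 rotate counter-clockwise with cos θ = 4/5, sin θ = 3/5: (-4, 1) → (-19/5, -8/5); (-2, -5) → (7/5, -26/5); (-5, -2) → (-14/5, -23/5); (4, -4) → (28/5, -4/5)
T2 translate by (-3, 0): (-19/5, -8/5) → (-34/5, -8/5); (7/5, -26/5) → (-8/5, -26/5); (-14/5, -23/5) → (-29/5, -23/5); (28/5, -4/5) → (13/5, -4/5)
T3 rotate counter-clockwise with cos θ = 12/13, sin θ = -5/13: (-34/5, -8/5) → (-448/65, 74/65); (-8/5, -26/5) → (-226/65, -272/65); (-29/5, -23/5) → (-463/65, -131/65); (13/5, -4/5) → (136/65, -113/65)
T4 scale by (3/2, 1/2): (-448/65, 74/65) → (-672/65, 37/65); (-226/65, -272/65) → (-339/65, -136/65); (-463/65, -131/65) → (-1389/130, -131/130); (136/65, -113/65) → (204/65, -113/130)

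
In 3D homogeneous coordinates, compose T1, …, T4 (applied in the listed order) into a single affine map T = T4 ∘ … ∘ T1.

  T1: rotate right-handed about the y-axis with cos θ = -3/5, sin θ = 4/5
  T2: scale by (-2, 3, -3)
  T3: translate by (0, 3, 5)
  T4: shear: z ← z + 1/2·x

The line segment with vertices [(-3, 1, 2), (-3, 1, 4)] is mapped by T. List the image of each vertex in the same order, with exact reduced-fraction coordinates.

image vertices: (-34/5, 6, -2), (-10, 6, 0)

T1 rotate right-handed about the y-axis with cos θ = -3/5, sin θ = 4/5: (-3, 1, 2) → (17/5, 1, 6/5); (-3, 1, 4) → (5, 1, 0)
T2 scale by (-2, 3, -3): (17/5, 1, 6/5) → (-34/5, 3, -18/5); (5, 1, 0) → (-10, 3, 0)
T3 translate by (0, 3, 5): (-34/5, 3, -18/5) → (-34/5, 6, 7/5); (-10, 3, 0) → (-10, 6, 5)
T4 shear: z ← z + 1/2·x: (-34/5, 6, 7/5) → (-34/5, 6, -2); (-10, 6, 5) → (-10, 6, 0)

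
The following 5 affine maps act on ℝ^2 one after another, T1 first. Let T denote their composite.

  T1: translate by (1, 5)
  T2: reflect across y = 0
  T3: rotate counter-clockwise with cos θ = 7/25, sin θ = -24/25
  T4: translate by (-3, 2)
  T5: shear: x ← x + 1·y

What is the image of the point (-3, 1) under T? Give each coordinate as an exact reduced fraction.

T1 translate by (1, 5): (-3, 1) → (-2, 6)
T2 reflect across y = 0: (-2, 6) → (-2, -6)
T3 rotate counter-clockwise with cos θ = 7/25, sin θ = -24/25: (-2, -6) → (-158/25, 6/25)
T4 translate by (-3, 2): (-158/25, 6/25) → (-233/25, 56/25)
T5 shear: x ← x + 1·y: (-233/25, 56/25) → (-177/25, 56/25)

T(p) = (-177/25, 56/25)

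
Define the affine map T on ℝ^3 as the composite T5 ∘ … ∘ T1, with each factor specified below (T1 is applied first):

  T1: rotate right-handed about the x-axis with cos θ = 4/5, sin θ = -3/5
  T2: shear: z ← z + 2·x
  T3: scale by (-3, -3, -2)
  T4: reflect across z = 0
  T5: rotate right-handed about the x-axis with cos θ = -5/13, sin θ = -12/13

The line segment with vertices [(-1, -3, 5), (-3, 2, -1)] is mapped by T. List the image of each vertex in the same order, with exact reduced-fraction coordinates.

image vertices: (3, 501/65, -82/65), (9, -177/13, 116/13)

T1 rotate right-handed about the x-axis with cos θ = 4/5, sin θ = -3/5: (-1, -3, 5) → (-1, 3/5, 29/5); (-3, 2, -1) → (-3, 1, -2)
T2 shear: z ← z + 2·x: (-1, 3/5, 29/5) → (-1, 3/5, 19/5); (-3, 1, -2) → (-3, 1, -8)
T3 scale by (-3, -3, -2): (-1, 3/5, 19/5) → (3, -9/5, -38/5); (-3, 1, -8) → (9, -3, 16)
T4 reflect across z = 0: (3, -9/5, -38/5) → (3, -9/5, 38/5); (9, -3, 16) → (9, -3, -16)
T5 rotate right-handed about the x-axis with cos θ = -5/13, sin θ = -12/13: (3, -9/5, 38/5) → (3, 501/65, -82/65); (9, -3, -16) → (9, -177/13, 116/13)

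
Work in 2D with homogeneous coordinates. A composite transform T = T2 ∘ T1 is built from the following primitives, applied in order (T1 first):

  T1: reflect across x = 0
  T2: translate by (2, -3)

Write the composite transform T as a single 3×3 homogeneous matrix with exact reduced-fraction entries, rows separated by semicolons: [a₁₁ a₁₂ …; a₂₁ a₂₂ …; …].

T1 = [-1 0 0; 0 1 0; 0 0 1]
T2·T1 = [-1 0 2; 0 1 -3; 0 0 1]

T = [-1 0 2; 0 1 -3; 0 0 1]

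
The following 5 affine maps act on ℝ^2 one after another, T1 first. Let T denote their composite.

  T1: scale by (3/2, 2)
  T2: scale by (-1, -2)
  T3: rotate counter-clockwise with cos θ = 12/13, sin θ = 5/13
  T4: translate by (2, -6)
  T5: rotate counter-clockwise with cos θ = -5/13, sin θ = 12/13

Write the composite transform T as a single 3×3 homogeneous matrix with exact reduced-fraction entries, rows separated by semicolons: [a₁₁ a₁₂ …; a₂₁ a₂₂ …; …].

T1 = [3/2 0 0; 0 2 0; 0 0 1]
T2·T1 = [-3/2 0 0; 0 -4 0; 0 0 1]
T3·…·T1 = [-18/13 20/13 0; -15/26 -48/13 0; 0 0 1]
T4·…·T1 = [-18/13 20/13 2; -15/26 -48/13 -6; 0 0 1]
T5·…·T1 = [180/169 476/169 62/13; -357/338 480/169 54/13; 0 0 1]

T = [180/169 476/169 62/13; -357/338 480/169 54/13; 0 0 1]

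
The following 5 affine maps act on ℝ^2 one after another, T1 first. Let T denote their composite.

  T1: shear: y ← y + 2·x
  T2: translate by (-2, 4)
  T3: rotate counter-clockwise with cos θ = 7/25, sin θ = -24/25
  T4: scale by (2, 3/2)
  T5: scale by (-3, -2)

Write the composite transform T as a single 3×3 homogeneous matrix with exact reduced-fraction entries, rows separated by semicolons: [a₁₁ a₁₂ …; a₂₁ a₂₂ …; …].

T1 = [1 0 0; 2 1 0; 0 0 1]
T2·T1 = [1 0 -2; 2 1 4; 0 0 1]
T3·…·T1 = [11/5 24/25 82/25; -2/5 7/25 76/25; 0 0 1]
T4·…·T1 = [22/5 48/25 164/25; -3/5 21/50 114/25; 0 0 1]
T5·…·T1 = [-66/5 -144/25 -492/25; 6/5 -21/25 -228/25; 0 0 1]

T = [-66/5 -144/25 -492/25; 6/5 -21/25 -228/25; 0 0 1]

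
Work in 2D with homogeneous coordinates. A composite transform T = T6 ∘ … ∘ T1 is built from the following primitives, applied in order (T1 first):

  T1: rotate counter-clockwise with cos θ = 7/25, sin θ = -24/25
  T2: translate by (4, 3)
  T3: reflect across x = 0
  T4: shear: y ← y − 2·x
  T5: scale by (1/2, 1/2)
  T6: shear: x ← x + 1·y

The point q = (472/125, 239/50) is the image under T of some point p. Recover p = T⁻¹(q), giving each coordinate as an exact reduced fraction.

T1 = [7/25 24/25 0; -24/25 7/25 0; 0 0 1]
T2·T1 = [7/25 24/25 4; -24/25 7/25 3; 0 0 1]
T3·…·T1 = [-7/25 -24/25 -4; -24/25 7/25 3; 0 0 1]
T4·…·T1 = [-7/25 -24/25 -4; -2/5 11/5 11; 0 0 1]
T5·…·T1 = [-7/50 -12/25 -2; -1/5 11/10 11/2; 0 0 1]
T6·…·T1 = [-17/50 31/50 7/2; -1/5 11/10 11/2; 0 0 1]
det M = -1/4; M⁻¹ = [-22/5 62/25 44/25; -4/5 34/25 -117/25; 0 0 1]
M⁻¹ · (472/125, 239/50)ᵀ = (-3, -6/5)ᵀ

p = (-3, -6/5)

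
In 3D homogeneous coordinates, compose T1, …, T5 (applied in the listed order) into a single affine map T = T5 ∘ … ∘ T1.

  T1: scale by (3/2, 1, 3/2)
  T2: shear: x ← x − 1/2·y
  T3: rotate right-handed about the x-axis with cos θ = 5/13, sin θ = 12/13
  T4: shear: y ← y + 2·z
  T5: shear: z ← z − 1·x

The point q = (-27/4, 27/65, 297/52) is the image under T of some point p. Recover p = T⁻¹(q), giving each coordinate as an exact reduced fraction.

p = (-9/2, 0, -9/5)

T1 = [3/2 0 0 0; 0 1 0 0; 0 0 3/2 0; 0 0 0 1]
T2·T1 = [3/2 -1/2 0 0; 0 1 0 0; 0 0 3/2 0; 0 0 0 1]
T3·…·T1 = [3/2 -1/2 0 0; 0 5/13 -18/13 0; 0 12/13 15/26 0; 0 0 0 1]
T4·…·T1 = [3/2 -1/2 0 0; 0 29/13 -3/13 0; 0 12/13 15/26 0; 0 0 0 1]
T5·…·T1 = [3/2 -1/2 0 0; 0 29/13 -3/13 0; -3/2 37/26 15/26 0; 0 0 0 1]
det M = 9/4; M⁻¹ = [28/39 5/39 2/39 0; 2/13 5/13 2/13 0; 58/39 -8/13 58/39 0; 0 0 0 1]
M⁻¹ · (-27/4, 27/65, 297/52)ᵀ = (-9/2, 0, -9/5)ᵀ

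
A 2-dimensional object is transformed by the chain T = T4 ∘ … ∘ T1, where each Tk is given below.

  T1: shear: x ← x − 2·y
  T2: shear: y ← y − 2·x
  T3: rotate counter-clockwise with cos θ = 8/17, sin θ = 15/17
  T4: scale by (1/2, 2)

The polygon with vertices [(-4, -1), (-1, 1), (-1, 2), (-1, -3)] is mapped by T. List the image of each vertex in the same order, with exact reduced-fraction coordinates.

T1 shear: x ← x − 2·y: (-4, -1) → (-2, -1); (-1, 1) → (-3, 1); (-1, 2) → (-5, 2); (-1, -3) → (5, -3)
T2 shear: y ← y − 2·x: (-2, -1) → (-2, 3); (-3, 1) → (-3, 7); (-5, 2) → (-5, 12); (5, -3) → (5, -13)
T3 rotate counter-clockwise with cos θ = 8/17, sin θ = 15/17: (-2, 3) → (-61/17, -6/17); (-3, 7) → (-129/17, 11/17); (-5, 12) → (-220/17, 21/17); (5, -13) → (235/17, -29/17)
T4 scale by (1/2, 2): (-61/17, -6/17) → (-61/34, -12/17); (-129/17, 11/17) → (-129/34, 22/17); (-220/17, 21/17) → (-110/17, 42/17); (235/17, -29/17) → (235/34, -58/17)

image vertices: (-61/34, -12/17), (-129/34, 22/17), (-110/17, 42/17), (235/34, -58/17)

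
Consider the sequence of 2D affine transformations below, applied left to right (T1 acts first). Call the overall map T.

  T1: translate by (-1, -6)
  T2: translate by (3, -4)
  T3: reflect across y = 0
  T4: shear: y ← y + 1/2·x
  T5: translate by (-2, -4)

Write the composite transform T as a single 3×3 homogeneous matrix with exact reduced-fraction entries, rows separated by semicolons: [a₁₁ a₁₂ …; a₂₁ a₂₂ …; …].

T = [1 0 0; 1/2 -1 7; 0 0 1]

T1 = [1 0 -1; 0 1 -6; 0 0 1]
T2·T1 = [1 0 2; 0 1 -10; 0 0 1]
T3·…·T1 = [1 0 2; 0 -1 10; 0 0 1]
T4·…·T1 = [1 0 2; 1/2 -1 11; 0 0 1]
T5·…·T1 = [1 0 0; 1/2 -1 7; 0 0 1]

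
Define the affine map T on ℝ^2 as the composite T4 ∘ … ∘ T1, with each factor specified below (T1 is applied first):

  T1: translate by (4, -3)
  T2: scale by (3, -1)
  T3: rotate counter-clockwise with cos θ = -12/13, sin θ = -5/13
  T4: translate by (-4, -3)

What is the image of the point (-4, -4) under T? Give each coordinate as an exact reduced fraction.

T(p) = (-17/13, -123/13)

T1 translate by (4, -3): (-4, -4) → (0, -7)
T2 scale by (3, -1): (0, -7) → (0, 7)
T3 rotate counter-clockwise with cos θ = -12/13, sin θ = -5/13: (0, 7) → (35/13, -84/13)
T4 translate by (-4, -3): (35/13, -84/13) → (-17/13, -123/13)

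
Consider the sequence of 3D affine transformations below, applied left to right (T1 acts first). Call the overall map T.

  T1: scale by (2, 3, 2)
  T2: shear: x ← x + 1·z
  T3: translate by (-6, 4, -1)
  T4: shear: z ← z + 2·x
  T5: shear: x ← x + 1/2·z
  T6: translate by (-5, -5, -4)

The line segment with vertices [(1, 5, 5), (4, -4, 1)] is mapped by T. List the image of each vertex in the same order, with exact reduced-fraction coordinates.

image vertices: (23/2, 14, 17), (7/2, -13, 5)

T1 scale by (2, 3, 2): (1, 5, 5) → (2, 15, 10); (4, -4, 1) → (8, -12, 2)
T2 shear: x ← x + 1·z: (2, 15, 10) → (12, 15, 10); (8, -12, 2) → (10, -12, 2)
T3 translate by (-6, 4, -1): (12, 15, 10) → (6, 19, 9); (10, -12, 2) → (4, -8, 1)
T4 shear: z ← z + 2·x: (6, 19, 9) → (6, 19, 21); (4, -8, 1) → (4, -8, 9)
T5 shear: x ← x + 1/2·z: (6, 19, 21) → (33/2, 19, 21); (4, -8, 9) → (17/2, -8, 9)
T6 translate by (-5, -5, -4): (33/2, 19, 21) → (23/2, 14, 17); (17/2, -8, 9) → (7/2, -13, 5)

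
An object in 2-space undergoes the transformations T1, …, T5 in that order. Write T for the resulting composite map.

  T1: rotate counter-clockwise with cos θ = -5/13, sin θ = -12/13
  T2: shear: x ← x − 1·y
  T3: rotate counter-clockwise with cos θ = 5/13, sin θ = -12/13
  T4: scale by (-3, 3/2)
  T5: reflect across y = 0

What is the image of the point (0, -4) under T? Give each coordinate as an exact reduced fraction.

T(p) = (300/169, -1374/169)

T1 rotate counter-clockwise with cos θ = -5/13, sin θ = -12/13: (0, -4) → (-48/13, 20/13)
T2 shear: x ← x − 1·y: (-48/13, 20/13) → (-68/13, 20/13)
T3 rotate counter-clockwise with cos θ = 5/13, sin θ = -12/13: (-68/13, 20/13) → (-100/169, 916/169)
T4 scale by (-3, 3/2): (-100/169, 916/169) → (300/169, 1374/169)
T5 reflect across y = 0: (300/169, 1374/169) → (300/169, -1374/169)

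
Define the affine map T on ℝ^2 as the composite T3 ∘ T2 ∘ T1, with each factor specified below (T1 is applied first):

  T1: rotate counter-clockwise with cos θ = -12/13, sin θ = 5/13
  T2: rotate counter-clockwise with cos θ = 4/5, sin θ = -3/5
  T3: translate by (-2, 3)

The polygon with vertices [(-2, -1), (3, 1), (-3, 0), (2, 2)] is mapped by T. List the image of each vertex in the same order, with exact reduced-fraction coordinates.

image vertices: (-8/65, 116/65), (-57/13, 66/13), (-31/65, 27/65), (-308/65, 241/65)

T1 rotate counter-clockwise with cos θ = -12/13, sin θ = 5/13: (-2, -1) → (29/13, 2/13); (3, 1) → (-41/13, 3/13); (-3, 0) → (36/13, -15/13); (2, 2) → (-34/13, -14/13)
T2 rotate counter-clockwise with cos θ = 4/5, sin θ = -3/5: (29/13, 2/13) → (122/65, -79/65); (-41/13, 3/13) → (-31/13, 27/13); (36/13, -15/13) → (99/65, -168/65); (-34/13, -14/13) → (-178/65, 46/65)
T3 translate by (-2, 3): (122/65, -79/65) → (-8/65, 116/65); (-31/13, 27/13) → (-57/13, 66/13); (99/65, -168/65) → (-31/65, 27/65); (-178/65, 46/65) → (-308/65, 241/65)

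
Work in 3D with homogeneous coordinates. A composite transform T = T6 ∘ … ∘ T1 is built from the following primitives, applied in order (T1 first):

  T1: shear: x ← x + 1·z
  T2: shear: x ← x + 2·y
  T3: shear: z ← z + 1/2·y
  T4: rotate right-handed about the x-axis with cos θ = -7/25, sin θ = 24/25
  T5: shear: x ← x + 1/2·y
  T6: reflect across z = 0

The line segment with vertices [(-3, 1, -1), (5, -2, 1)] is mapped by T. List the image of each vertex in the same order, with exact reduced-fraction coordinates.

image vertices: (-19/10, 1/5, -11/10), (57/25, 14/25, 48/25)

T1 shear: x ← x + 1·z: (-3, 1, -1) → (-4, 1, -1); (5, -2, 1) → (6, -2, 1)
T2 shear: x ← x + 2·y: (-4, 1, -1) → (-2, 1, -1); (6, -2, 1) → (2, -2, 1)
T3 shear: z ← z + 1/2·y: (-2, 1, -1) → (-2, 1, -1/2); (2, -2, 1) → (2, -2, 0)
T4 rotate right-handed about the x-axis with cos θ = -7/25, sin θ = 24/25: (-2, 1, -1/2) → (-2, 1/5, 11/10); (2, -2, 0) → (2, 14/25, -48/25)
T5 shear: x ← x + 1/2·y: (-2, 1/5, 11/10) → (-19/10, 1/5, 11/10); (2, 14/25, -48/25) → (57/25, 14/25, -48/25)
T6 reflect across z = 0: (-19/10, 1/5, 11/10) → (-19/10, 1/5, -11/10); (57/25, 14/25, -48/25) → (57/25, 14/25, 48/25)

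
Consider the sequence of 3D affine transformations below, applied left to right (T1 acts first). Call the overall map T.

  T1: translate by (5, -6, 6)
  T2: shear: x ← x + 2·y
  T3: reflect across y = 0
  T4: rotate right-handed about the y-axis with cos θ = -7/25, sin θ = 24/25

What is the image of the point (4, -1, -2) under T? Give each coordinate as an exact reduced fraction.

T(p) = (131/25, 7, 92/25)

T1 translate by (5, -6, 6): (4, -1, -2) → (9, -7, 4)
T2 shear: x ← x + 2·y: (9, -7, 4) → (-5, -7, 4)
T3 reflect across y = 0: (-5, -7, 4) → (-5, 7, 4)
T4 rotate right-handed about the y-axis with cos θ = -7/25, sin θ = 24/25: (-5, 7, 4) → (131/25, 7, 92/25)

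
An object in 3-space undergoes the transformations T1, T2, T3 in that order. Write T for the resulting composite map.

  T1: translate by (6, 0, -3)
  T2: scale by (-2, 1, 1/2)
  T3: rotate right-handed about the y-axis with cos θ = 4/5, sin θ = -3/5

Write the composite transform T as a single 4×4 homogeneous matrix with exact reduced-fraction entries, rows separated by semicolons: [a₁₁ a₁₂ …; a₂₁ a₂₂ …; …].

T = [-8/5 0 -3/10 -87/10; 0 1 0 0; -6/5 0 2/5 -42/5; 0 0 0 1]

T1 = [1 0 0 6; 0 1 0 0; 0 0 1 -3; 0 0 0 1]
T2·T1 = [-2 0 0 -12; 0 1 0 0; 0 0 1/2 -3/2; 0 0 0 1]
T3·…·T1 = [-8/5 0 -3/10 -87/10; 0 1 0 0; -6/5 0 2/5 -42/5; 0 0 0 1]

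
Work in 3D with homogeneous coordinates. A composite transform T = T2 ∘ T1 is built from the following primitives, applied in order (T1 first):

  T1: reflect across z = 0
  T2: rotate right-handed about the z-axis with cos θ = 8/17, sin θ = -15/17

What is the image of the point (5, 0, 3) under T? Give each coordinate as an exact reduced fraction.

T(p) = (40/17, -75/17, -3)

T1 reflect across z = 0: (5, 0, 3) → (5, 0, -3)
T2 rotate right-handed about the z-axis with cos θ = 8/17, sin θ = -15/17: (5, 0, -3) → (40/17, -75/17, -3)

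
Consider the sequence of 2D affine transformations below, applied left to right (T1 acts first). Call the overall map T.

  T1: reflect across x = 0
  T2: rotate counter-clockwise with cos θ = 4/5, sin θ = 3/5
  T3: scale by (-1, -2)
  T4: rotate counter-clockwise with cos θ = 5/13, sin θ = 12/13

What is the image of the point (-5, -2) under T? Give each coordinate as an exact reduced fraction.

T1 reflect across x = 0: (-5, -2) → (5, -2)
T2 rotate counter-clockwise with cos θ = 4/5, sin θ = 3/5: (5, -2) → (26/5, 7/5)
T3 scale by (-1, -2): (26/5, 7/5) → (-26/5, -14/5)
T4 rotate counter-clockwise with cos θ = 5/13, sin θ = 12/13: (-26/5, -14/5) → (38/65, -382/65)

T(p) = (38/65, -382/65)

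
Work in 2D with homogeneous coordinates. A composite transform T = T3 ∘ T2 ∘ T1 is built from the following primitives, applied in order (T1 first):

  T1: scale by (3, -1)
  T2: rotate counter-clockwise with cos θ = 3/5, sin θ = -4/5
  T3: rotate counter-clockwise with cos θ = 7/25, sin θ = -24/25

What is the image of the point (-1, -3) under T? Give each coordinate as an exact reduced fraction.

T1 scale by (3, -1): (-1, -3) → (-3, 3)
T2 rotate counter-clockwise with cos θ = 3/5, sin θ = -4/5: (-3, 3) → (3/5, 21/5)
T3 rotate counter-clockwise with cos θ = 7/25, sin θ = -24/25: (3/5, 21/5) → (21/5, 3/5)

T(p) = (21/5, 3/5)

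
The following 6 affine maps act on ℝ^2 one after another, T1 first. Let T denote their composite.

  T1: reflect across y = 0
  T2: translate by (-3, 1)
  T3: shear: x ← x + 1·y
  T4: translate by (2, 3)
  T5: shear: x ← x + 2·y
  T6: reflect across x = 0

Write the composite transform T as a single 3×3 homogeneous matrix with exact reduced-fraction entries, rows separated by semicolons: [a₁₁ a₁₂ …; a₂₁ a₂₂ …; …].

T1 = [1 0 0; 0 -1 0; 0 0 1]
T2·T1 = [1 0 -3; 0 -1 1; 0 0 1]
T3·…·T1 = [1 -1 -2; 0 -1 1; 0 0 1]
T4·…·T1 = [1 -1 0; 0 -1 4; 0 0 1]
T5·…·T1 = [1 -3 8; 0 -1 4; 0 0 1]
T6·…·T1 = [-1 3 -8; 0 -1 4; 0 0 1]

T = [-1 3 -8; 0 -1 4; 0 0 1]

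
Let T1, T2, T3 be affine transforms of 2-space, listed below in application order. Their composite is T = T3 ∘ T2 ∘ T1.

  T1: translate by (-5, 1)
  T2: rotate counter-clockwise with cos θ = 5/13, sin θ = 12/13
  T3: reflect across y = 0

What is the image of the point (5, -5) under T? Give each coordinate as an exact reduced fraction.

T1 translate by (-5, 1): (5, -5) → (0, -4)
T2 rotate counter-clockwise with cos θ = 5/13, sin θ = 12/13: (0, -4) → (48/13, -20/13)
T3 reflect across y = 0: (48/13, -20/13) → (48/13, 20/13)

T(p) = (48/13, 20/13)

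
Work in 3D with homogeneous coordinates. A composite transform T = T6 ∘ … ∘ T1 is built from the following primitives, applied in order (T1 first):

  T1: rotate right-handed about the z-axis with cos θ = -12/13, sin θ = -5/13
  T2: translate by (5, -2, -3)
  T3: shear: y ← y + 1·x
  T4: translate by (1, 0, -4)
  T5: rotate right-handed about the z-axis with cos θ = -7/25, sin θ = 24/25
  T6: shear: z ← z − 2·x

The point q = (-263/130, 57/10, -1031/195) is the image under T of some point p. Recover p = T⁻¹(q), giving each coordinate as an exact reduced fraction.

T1 = [-12/13 5/13 0 0; -5/13 -12/13 0 0; 0 0 1 0; 0 0 0 1]
T2·T1 = [-12/13 5/13 0 5; -5/13 -12/13 0 -2; 0 0 1 -3; 0 0 0 1]
T3·…·T1 = [-12/13 5/13 0 5; -17/13 -7/13 0 3; 0 0 1 -3; 0 0 0 1]
T4·…·T1 = [-12/13 5/13 0 6; -17/13 -7/13 0 3; 0 0 1 -7; 0 0 0 1]
T5·…·T1 = [492/325 133/325 0 -114/25; -13/25 13/25 0 123/25; 0 0 1 -7; 0 0 0 1]
T6·…·T1 = [492/325 133/325 0 -114/25; -13/25 13/25 0 123/25; -984/325 -266/325 1 53/25; 0 0 0 1]
det M = 1; M⁻¹ = [13/25 -133/325 0 57/13; 13/25 492/325 0 -66/13; 2 0 1 7; 0 0 0 1]
M⁻¹ · (-263/130, 57/10, -1031/195)ᵀ = (1, 5/2, -7/3)ᵀ

p = (1, 5/2, -7/3)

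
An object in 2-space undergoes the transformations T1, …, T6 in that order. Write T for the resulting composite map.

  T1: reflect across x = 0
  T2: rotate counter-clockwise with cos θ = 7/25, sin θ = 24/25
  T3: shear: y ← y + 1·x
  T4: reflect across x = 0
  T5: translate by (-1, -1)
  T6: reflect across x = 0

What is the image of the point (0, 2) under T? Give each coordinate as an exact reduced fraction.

T(p) = (-23/25, -59/25)

T1 reflect across x = 0: (0, 2) → (0, 2)
T2 rotate counter-clockwise with cos θ = 7/25, sin θ = 24/25: (0, 2) → (-48/25, 14/25)
T3 shear: y ← y + 1·x: (-48/25, 14/25) → (-48/25, -34/25)
T4 reflect across x = 0: (-48/25, -34/25) → (48/25, -34/25)
T5 translate by (-1, -1): (48/25, -34/25) → (23/25, -59/25)
T6 reflect across x = 0: (23/25, -59/25) → (-23/25, -59/25)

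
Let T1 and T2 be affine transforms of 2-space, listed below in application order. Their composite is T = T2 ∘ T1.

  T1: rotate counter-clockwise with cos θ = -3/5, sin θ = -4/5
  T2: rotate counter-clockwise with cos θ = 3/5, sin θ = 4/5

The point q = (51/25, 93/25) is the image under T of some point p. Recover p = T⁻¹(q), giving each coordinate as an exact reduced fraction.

T1 = [-3/5 4/5 0; -4/5 -3/5 0; 0 0 1]
T2·T1 = [7/25 24/25 0; -24/25 7/25 0; 0 0 1]
det M = 1; M⁻¹ = [7/25 -24/25 0; 24/25 7/25 0; 0 0 1]
M⁻¹ · (51/25, 93/25)ᵀ = (-3, 3)ᵀ

p = (-3, 3)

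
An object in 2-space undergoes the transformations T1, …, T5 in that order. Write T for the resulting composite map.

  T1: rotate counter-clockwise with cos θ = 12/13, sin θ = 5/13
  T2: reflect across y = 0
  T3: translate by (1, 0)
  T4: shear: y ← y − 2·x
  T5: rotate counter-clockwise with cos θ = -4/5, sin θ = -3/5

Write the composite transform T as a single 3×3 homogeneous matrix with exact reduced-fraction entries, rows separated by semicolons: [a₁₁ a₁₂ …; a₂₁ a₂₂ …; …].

T1 = [12/13 -5/13 0; 5/13 12/13 0; 0 0 1]
T2·T1 = [12/13 -5/13 0; -5/13 -12/13 0; 0 0 1]
T3·…·T1 = [12/13 -5/13 1; -5/13 -12/13 0; 0 0 1]
T4·…·T1 = [12/13 -5/13 1; -29/13 -2/13 -2; 0 0 1]
T5·…·T1 = [-27/13 14/65 -2; 16/13 23/65 1; 0 0 1]

T = [-27/13 14/65 -2; 16/13 23/65 1; 0 0 1]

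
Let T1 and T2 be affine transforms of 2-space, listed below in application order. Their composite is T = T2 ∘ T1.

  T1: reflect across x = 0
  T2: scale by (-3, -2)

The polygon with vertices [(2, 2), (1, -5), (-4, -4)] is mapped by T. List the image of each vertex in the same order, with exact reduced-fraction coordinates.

T1 reflect across x = 0: (2, 2) → (-2, 2); (1, -5) → (-1, -5); (-4, -4) → (4, -4)
T2 scale by (-3, -2): (-2, 2) → (6, -4); (-1, -5) → (3, 10); (4, -4) → (-12, 8)

image vertices: (6, -4), (3, 10), (-12, 8)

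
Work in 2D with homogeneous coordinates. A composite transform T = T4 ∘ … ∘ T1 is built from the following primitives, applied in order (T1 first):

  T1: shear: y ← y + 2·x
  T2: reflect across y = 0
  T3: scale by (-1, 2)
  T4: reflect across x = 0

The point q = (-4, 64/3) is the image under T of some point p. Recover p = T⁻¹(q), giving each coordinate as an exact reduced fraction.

T1 = [1 0 0; 2 1 0; 0 0 1]
T2·T1 = [1 0 0; -2 -1 0; 0 0 1]
T3·…·T1 = [-1 0 0; -4 -2 0; 0 0 1]
T4·…·T1 = [1 0 0; -4 -2 0; 0 0 1]
det M = -2; M⁻¹ = [1 0 0; -2 -1/2 0; 0 0 1]
M⁻¹ · (-4, 64/3)ᵀ = (-4, -8/3)ᵀ

p = (-4, -8/3)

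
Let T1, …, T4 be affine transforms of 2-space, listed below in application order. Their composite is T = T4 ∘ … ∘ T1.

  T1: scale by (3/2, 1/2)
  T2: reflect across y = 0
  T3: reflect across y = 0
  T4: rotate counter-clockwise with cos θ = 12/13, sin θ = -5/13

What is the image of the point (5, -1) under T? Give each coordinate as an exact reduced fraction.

T(p) = (175/26, -87/26)

T1 scale by (3/2, 1/2): (5, -1) → (15/2, -1/2)
T2 reflect across y = 0: (15/2, -1/2) → (15/2, 1/2)
T3 reflect across y = 0: (15/2, 1/2) → (15/2, -1/2)
T4 rotate counter-clockwise with cos θ = 12/13, sin θ = -5/13: (15/2, -1/2) → (175/26, -87/26)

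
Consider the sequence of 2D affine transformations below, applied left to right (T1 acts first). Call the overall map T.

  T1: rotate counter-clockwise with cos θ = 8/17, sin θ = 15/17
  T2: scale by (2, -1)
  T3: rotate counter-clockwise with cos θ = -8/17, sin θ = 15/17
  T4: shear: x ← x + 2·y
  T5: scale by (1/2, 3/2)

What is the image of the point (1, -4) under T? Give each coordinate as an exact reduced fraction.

T1 rotate counter-clockwise with cos θ = 8/17, sin θ = 15/17: (1, -4) → (4, -1)
T2 scale by (2, -1): (4, -1) → (8, 1)
T3 rotate counter-clockwise with cos θ = -8/17, sin θ = 15/17: (8, 1) → (-79/17, 112/17)
T4 shear: x ← x + 2·y: (-79/17, 112/17) → (145/17, 112/17)
T5 scale by (1/2, 3/2): (145/17, 112/17) → (145/34, 168/17)

T(p) = (145/34, 168/17)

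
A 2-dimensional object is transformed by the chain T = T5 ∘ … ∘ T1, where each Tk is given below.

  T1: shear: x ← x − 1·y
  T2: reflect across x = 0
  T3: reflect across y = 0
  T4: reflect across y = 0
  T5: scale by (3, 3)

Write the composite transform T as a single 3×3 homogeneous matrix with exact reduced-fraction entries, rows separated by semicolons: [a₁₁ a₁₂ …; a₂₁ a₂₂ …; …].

T = [-3 3 0; 0 3 0; 0 0 1]

T1 = [1 -1 0; 0 1 0; 0 0 1]
T2·T1 = [-1 1 0; 0 1 0; 0 0 1]
T3·…·T1 = [-1 1 0; 0 -1 0; 0 0 1]
T4·…·T1 = [-1 1 0; 0 1 0; 0 0 1]
T5·…·T1 = [-3 3 0; 0 3 0; 0 0 1]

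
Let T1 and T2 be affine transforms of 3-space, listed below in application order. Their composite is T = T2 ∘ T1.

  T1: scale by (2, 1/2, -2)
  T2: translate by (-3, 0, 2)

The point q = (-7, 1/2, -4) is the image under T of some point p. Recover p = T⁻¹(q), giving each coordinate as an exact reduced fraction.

p = (-2, 1, 3)

T1 = [2 0 0 0; 0 1/2 0 0; 0 0 -2 0; 0 0 0 1]
T2·T1 = [2 0 0 -3; 0 1/2 0 0; 0 0 -2 2; 0 0 0 1]
det M = -2; M⁻¹ = [1/2 0 0 3/2; 0 2 0 0; 0 0 -1/2 1; 0 0 0 1]
M⁻¹ · (-7, 1/2, -4)ᵀ = (-2, 1, 3)ᵀ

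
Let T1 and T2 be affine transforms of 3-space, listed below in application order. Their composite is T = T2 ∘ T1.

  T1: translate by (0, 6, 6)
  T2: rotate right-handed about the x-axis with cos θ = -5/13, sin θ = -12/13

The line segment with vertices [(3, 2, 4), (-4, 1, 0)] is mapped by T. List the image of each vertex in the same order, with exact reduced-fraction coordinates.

T1 translate by (0, 6, 6): (3, 2, 4) → (3, 8, 10); (-4, 1, 0) → (-4, 7, 6)
T2 rotate right-handed about the x-axis with cos θ = -5/13, sin θ = -12/13: (3, 8, 10) → (3, 80/13, -146/13); (-4, 7, 6) → (-4, 37/13, -114/13)

image vertices: (3, 80/13, -146/13), (-4, 37/13, -114/13)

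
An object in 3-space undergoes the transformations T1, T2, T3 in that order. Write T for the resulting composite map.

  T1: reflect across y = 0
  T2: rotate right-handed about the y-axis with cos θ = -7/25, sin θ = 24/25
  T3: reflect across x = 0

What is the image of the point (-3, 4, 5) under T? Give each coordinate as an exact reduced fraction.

T1 reflect across y = 0: (-3, 4, 5) → (-3, -4, 5)
T2 rotate right-handed about the y-axis with cos θ = -7/25, sin θ = 24/25: (-3, -4, 5) → (141/25, -4, 37/25)
T3 reflect across x = 0: (141/25, -4, 37/25) → (-141/25, -4, 37/25)

T(p) = (-141/25, -4, 37/25)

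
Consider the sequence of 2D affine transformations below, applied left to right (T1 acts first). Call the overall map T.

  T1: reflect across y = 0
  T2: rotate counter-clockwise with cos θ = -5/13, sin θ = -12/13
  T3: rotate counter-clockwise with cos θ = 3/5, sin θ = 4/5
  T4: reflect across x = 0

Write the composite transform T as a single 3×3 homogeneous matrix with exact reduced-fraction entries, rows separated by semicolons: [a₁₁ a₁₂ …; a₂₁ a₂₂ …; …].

T = [-33/65 56/65 0; -56/65 -33/65 0; 0 0 1]

T1 = [1 0 0; 0 -1 0; 0 0 1]
T2·T1 = [-5/13 -12/13 0; -12/13 5/13 0; 0 0 1]
T3·…·T1 = [33/65 -56/65 0; -56/65 -33/65 0; 0 0 1]
T4·…·T1 = [-33/65 56/65 0; -56/65 -33/65 0; 0 0 1]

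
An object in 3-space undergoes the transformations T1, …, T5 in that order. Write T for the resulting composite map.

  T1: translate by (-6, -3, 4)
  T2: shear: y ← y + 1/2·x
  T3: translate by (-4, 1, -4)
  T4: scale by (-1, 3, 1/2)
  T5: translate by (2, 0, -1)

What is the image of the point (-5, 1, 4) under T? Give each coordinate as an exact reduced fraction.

T1 translate by (-6, -3, 4): (-5, 1, 4) → (-11, -2, 8)
T2 shear: y ← y + 1/2·x: (-11, -2, 8) → (-11, -15/2, 8)
T3 translate by (-4, 1, -4): (-11, -15/2, 8) → (-15, -13/2, 4)
T4 scale by (-1, 3, 1/2): (-15, -13/2, 4) → (15, -39/2, 2)
T5 translate by (2, 0, -1): (15, -39/2, 2) → (17, -39/2, 1)

T(p) = (17, -39/2, 1)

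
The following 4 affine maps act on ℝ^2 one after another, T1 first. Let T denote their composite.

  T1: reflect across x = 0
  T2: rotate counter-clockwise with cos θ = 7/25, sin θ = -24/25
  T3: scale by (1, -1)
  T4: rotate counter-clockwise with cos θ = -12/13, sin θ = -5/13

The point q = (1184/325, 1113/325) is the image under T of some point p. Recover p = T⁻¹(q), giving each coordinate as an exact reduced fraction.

T1 = [-1 0 0; 0 1 0; 0 0 1]
T2·T1 = [-7/25 24/25 0; 24/25 7/25 0; 0 0 1]
T3·…·T1 = [-7/25 24/25 0; -24/25 -7/25 0; 0 0 1]
T4·…·T1 = [-36/325 -323/325 0; 323/325 -36/325 0; 0 0 1]
det M = 1; M⁻¹ = [-36/325 323/325 0; -323/325 -36/325 0; 0 0 1]
M⁻¹ · (1184/325, 1113/325)ᵀ = (3, -4)ᵀ

p = (3, -4)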